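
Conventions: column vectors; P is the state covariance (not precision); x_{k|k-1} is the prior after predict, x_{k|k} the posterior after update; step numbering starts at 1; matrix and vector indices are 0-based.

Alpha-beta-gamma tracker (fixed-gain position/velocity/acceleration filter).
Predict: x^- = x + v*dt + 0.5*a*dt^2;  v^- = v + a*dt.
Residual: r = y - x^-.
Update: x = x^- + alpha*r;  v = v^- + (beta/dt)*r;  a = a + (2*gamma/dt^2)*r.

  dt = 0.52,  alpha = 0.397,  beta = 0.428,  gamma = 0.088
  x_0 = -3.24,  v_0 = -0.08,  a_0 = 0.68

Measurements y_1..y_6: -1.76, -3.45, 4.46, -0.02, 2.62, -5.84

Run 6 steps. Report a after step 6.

a_post = -7.9972

step 1: x_pred=-3.1897  r=1.4297  x^+=-2.6221  v^+=1.4503  a^+=1.6106
step 2: x_pred=-1.6502  r=-1.7998  x^+=-2.3647  v^+=0.8064  a^+=0.4391
step 3: x_pred=-1.8860  r=6.3460  x^+=0.6334  v^+=6.2580  a^+=4.5696
step 4: x_pred=4.5053  r=-4.5253  x^+=2.7088  v^+=4.9095  a^+=1.6241
step 5: x_pred=5.4813  r=-2.8613  x^+=4.3454  v^+=3.3990  a^+=-0.2382
step 6: x_pred=6.0806  r=-11.9206  x^+=1.3481  v^+=-6.5365  a^+=-7.9972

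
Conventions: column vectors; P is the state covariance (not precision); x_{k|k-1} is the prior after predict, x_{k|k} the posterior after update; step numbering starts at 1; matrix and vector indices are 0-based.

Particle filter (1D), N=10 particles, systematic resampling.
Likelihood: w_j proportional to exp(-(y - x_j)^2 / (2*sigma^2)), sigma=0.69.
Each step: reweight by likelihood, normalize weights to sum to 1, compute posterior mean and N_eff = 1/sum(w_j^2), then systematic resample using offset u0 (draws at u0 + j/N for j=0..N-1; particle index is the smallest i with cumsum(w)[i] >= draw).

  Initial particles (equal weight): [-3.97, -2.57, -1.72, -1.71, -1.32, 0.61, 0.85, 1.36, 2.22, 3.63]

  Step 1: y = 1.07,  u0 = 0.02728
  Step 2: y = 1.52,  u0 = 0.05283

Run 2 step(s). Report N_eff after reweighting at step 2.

step 1: w=[0.0000, 0.0000, 0.0001, 0.0001, 0.0008, 0.2742, 0.3255, 0.3135, 0.0854, 0.0004]  mean=1.0597  Neff=3.4878  idx=[5, 5, 5, 6, 6, 6, 7, 7, 7, 8]
step 2: w=[0.0630, 0.0630, 0.0630, 0.0939, 0.0939, 0.0939, 0.1464, 0.1464, 0.1464, 0.0899]  mean=1.1518  Neff=9.0269  idx=[0, 2, 3, 4, 5, 6, 7, 7, 8, 9]

N_eff = 9.0269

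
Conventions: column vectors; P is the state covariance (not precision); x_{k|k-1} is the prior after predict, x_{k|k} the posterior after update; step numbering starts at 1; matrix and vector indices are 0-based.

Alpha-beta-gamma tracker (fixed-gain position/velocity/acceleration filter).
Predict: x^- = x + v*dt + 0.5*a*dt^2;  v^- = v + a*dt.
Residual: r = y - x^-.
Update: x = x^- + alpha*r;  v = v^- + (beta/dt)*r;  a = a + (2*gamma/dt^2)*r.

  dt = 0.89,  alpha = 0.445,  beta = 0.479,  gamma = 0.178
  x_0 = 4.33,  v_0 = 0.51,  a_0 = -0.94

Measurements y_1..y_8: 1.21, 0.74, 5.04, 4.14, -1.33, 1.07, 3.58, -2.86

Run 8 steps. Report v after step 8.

v_post = -4.3314

step 1: x_pred=4.4116  r=-3.2016  x^+=2.9869  v^+=-2.0497  a^+=-2.3789
step 2: x_pred=0.2205  r=0.5195  x^+=0.4517  v^+=-3.8874  a^+=-2.1454
step 3: x_pred=-3.8578  r=8.8978  x^+=0.1017  v^+=-1.0080  a^+=1.8536
step 4: x_pred=-0.0613  r=4.2013  x^+=1.8083  v^+=2.9028  a^+=3.7418
step 5: x_pred=5.8737  r=-7.2037  x^+=2.6681  v^+=2.3559  a^+=0.5041
step 6: x_pred=4.9645  r=-3.8945  x^+=3.2315  v^+=0.7086  a^+=-1.2462
step 7: x_pred=3.3685  r=0.2115  x^+=3.4626  v^+=-0.2867  a^+=-1.1512
step 8: x_pred=2.7515  r=-5.6115  x^+=0.2544  v^+=-4.3314  a^+=-3.6732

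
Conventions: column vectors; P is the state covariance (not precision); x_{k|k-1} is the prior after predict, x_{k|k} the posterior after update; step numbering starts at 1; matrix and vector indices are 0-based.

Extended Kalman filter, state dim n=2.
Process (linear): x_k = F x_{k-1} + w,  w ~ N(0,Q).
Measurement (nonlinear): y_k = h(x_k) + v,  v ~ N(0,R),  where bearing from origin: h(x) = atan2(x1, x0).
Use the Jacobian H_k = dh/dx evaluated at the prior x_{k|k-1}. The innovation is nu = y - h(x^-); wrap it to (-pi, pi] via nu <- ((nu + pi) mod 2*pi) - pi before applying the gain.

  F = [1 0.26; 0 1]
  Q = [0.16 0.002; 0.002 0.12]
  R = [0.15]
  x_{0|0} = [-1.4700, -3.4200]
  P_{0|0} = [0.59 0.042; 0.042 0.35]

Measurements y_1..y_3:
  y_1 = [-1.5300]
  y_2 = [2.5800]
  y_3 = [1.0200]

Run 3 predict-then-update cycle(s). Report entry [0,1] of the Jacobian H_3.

step 1: x^-=[-2.3592, -3.4200]  P^-=[0.7955 0.1350; 0.1350 0.4700]  H_jac=[0.1981 -0.1367]  S=[0.1827]  K=[0.7617; -0.2052]  nu=[0.6447]  x^+=[-1.8682, -3.5523]  P^+=[0.6895 0.1636; 0.1636 0.4623]
step 2: x^-=[-2.7918, -3.5523]  P^-=[0.9658 0.2858; 0.2858 0.5823]  H_jac=[0.1740 -0.1368]  S=[0.1765]  K=[0.7307; -0.1694]  nu=[-1.4663]  x^+=[-3.8631, -3.3038]  P^+=[0.8716 0.3076; 0.3076 0.5772]
step 3: x^-=[-4.7221, -3.3038]  P^-=[1.2305 0.4597; 0.4597 0.6972]  H_jac=[0.0995 -0.1422]  S=[0.1633]  K=[0.3494; -0.3271]  nu=[-2.7321]  x^+=[-5.6768, -2.4102]  P^+=[1.2106 0.4784; 0.4784 0.6798]

H_jac[0,1] = -0.1422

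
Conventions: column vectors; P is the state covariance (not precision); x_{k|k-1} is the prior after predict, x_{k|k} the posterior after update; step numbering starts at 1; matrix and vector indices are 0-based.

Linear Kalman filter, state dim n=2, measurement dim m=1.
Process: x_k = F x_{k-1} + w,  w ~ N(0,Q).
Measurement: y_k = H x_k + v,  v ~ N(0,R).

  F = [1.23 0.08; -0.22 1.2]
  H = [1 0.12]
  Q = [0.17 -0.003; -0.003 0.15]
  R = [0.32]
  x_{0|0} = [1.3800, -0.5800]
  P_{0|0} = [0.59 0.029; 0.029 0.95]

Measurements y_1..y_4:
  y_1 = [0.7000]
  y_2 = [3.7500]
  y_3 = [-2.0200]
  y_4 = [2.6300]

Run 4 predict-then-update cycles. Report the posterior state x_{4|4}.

x_post = [1.8440, -2.8341]

step 1: x^-=[1.6510, -0.9996]  P^-=[1.0744 -0.0292; -0.0292 1.5312]  S=[1.4094]  K=[0.7598; 0.1097]  nu=[-0.8310]  x^+=[1.0196, -1.0907]  P^+=[0.2607 -0.1466; -0.1466 1.5143]
step 2: x^-=[1.1668, -1.5332]  P^-=[0.5453 -0.1420; -0.1420 2.4206]  S=[0.8661]  K=[0.6099; 0.1714]  nu=[2.7672]  x^+=[2.8546, -1.0588]  P^+=[0.2231 -0.2326; -0.2326 2.3952]
step 3: x^-=[3.4265, -1.8986]  P^-=[0.4771 -0.1726; -0.1726 3.7326]  S=[0.8094]  K=[0.5638; 0.3401]  nu=[-5.2187]  x^+=[0.4841, -3.6737]  P^+=[0.2198 -0.3278; -0.3278 3.6390]
step 4: x^-=[0.3015, -4.5150]  P^-=[0.4613 -0.1912; -0.1912 5.5739]  S=[0.8156]  K=[0.5374; 0.5856]  nu=[2.8703]  x^+=[1.8440, -2.8341]  P^+=[0.2257 -0.4479; -0.4479 5.2942]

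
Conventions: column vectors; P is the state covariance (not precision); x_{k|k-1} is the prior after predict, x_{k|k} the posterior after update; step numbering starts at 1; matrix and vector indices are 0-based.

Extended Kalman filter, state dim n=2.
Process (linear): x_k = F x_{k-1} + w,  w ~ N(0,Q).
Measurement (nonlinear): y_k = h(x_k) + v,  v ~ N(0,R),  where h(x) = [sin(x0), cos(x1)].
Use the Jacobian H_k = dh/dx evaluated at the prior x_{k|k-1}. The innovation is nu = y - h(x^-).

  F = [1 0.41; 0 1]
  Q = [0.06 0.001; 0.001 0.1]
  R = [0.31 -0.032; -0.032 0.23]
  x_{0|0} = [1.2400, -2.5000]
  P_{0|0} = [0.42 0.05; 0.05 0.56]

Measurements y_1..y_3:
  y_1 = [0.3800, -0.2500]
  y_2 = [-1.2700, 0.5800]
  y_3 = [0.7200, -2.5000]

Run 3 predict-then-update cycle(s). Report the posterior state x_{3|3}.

step 1: x^-=[0.2150, -2.5000]  P^-=[0.6151 0.2806; 0.2806 0.6600]  H_jac=[0.9770 0.0000; 0.0000 0.5985]  S=[0.8971 0.1321; 0.1321 0.4664]  K=[0.6437 0.1778; 0.1888 0.7935]  nu=[0.1667, 0.5511]  x^+=[0.4203, -2.0312]  P^+=[0.1984 0.0339; 0.0339 0.2948]
step 2: x^-=[-0.4125, -2.0312]  P^-=[0.3358 0.1558; 0.1558 0.3948]  H_jac=[0.9161 0.0000; 0.0000 0.8959]  S=[0.5918 0.0959; 0.0959 0.5469]  K=[0.4924 0.1689; 0.1404 0.6222]  nu=[-0.8691, 1.0243]  x^+=[-0.6675, -1.5159]  P^+=[0.1607 0.0258; 0.0258 0.1547]
step 3: x^-=[-1.2890, -1.5159]  P^-=[0.2679 0.0902; 0.0902 0.2547]  H_jac=[0.2781 0.0000; 0.0000 0.9985]  S=[0.3307 -0.0070; -0.0070 0.4840]  K=[0.2292 0.1894; 0.0869 0.5268]  nu=[1.6806, -2.5549]  x^+=[-1.3877, -2.7157]  P^+=[0.2337 0.0363; 0.0363 0.1186]

x_post = [-1.3877, -2.7157]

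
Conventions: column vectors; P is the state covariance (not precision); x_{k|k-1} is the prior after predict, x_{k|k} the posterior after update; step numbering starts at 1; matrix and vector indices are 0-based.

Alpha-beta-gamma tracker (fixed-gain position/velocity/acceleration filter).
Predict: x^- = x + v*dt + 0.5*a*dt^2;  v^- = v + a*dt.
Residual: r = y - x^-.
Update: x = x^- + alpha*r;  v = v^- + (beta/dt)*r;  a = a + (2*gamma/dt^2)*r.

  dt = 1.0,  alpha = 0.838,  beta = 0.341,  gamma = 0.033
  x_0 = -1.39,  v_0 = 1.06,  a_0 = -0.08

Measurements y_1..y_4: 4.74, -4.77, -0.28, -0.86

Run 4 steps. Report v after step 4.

v_post = -0.2952

step 1: x_pred=-0.3700  r=5.1100  x^+=3.9122  v^+=2.7225  a^+=0.2573
step 2: x_pred=6.7633  r=-11.5333  x^+=-2.9016  v^+=-0.9531  a^+=-0.5039
step 3: x_pred=-4.1067  r=3.8267  x^+=-0.8999  v^+=-0.1521  a^+=-0.2514
step 4: x_pred=-1.1777  r=0.3177  x^+=-0.9115  v^+=-0.2952  a^+=-0.2304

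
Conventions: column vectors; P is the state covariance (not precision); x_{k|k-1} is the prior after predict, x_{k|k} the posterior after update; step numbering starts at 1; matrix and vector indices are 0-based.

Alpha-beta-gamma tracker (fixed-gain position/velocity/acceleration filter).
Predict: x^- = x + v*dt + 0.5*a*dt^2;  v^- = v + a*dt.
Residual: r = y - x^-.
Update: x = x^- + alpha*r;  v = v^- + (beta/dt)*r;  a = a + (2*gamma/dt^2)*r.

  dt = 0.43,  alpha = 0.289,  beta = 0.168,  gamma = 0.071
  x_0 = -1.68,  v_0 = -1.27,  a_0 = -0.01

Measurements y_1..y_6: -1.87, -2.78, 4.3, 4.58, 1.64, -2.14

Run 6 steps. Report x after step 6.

step 1: x_pred=-2.2270  r=0.3570  x^+=-2.1238  v^+=-1.1348  a^+=0.2642
step 2: x_pred=-2.5874  r=-0.1926  x^+=-2.6431  v^+=-1.0965  a^+=0.1163
step 3: x_pred=-3.1038  r=7.4038  x^+=-0.9641  v^+=1.8462  a^+=5.8022
step 4: x_pred=0.3662  r=4.2138  x^+=1.5840  v^+=5.9875  a^+=9.0384
step 5: x_pred=4.9942  r=-3.3542  x^+=4.0248  v^+=8.5635  a^+=6.4624
step 6: x_pred=8.3046  r=-10.4446  x^+=5.2861  v^+=7.2617  a^+=-1.5588

x_post = 5.2861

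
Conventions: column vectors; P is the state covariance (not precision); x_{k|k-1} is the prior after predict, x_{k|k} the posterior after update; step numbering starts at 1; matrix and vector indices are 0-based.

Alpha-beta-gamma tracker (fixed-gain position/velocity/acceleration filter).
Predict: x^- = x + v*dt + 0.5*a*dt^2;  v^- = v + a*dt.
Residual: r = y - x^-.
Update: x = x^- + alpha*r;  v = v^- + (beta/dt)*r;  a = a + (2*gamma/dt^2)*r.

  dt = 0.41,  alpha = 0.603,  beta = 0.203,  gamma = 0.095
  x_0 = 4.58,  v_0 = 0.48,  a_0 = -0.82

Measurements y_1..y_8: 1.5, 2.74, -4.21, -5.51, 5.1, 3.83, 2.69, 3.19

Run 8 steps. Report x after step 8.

step 1: x_pred=4.7079  r=-3.2079  x^+=2.7735  v^+=-1.4445  a^+=-4.4458
step 2: x_pred=1.8076  r=0.9324  x^+=2.3698  v^+=-2.8056  a^+=-3.3919
step 3: x_pred=0.9344  r=-5.1444  x^+=-2.1677  v^+=-6.7435  a^+=-9.2066
step 4: x_pred=-5.7063  r=0.1963  x^+=-5.5879  v^+=-10.4210  a^+=-8.9847
step 5: x_pred=-10.6157  r=15.7157  x^+=-1.1391  v^+=-6.3235  a^+=8.7784
step 6: x_pred=-2.9940  r=6.8240  x^+=1.1209  v^+=0.6543  a^+=16.4914
step 7: x_pred=2.7752  r=-0.0852  x^+=2.7238  v^+=7.3735  a^+=16.3950
step 8: x_pred=7.1250  r=-3.9350  x^+=4.7522  v^+=12.1472  a^+=11.9474

x_post = 4.7522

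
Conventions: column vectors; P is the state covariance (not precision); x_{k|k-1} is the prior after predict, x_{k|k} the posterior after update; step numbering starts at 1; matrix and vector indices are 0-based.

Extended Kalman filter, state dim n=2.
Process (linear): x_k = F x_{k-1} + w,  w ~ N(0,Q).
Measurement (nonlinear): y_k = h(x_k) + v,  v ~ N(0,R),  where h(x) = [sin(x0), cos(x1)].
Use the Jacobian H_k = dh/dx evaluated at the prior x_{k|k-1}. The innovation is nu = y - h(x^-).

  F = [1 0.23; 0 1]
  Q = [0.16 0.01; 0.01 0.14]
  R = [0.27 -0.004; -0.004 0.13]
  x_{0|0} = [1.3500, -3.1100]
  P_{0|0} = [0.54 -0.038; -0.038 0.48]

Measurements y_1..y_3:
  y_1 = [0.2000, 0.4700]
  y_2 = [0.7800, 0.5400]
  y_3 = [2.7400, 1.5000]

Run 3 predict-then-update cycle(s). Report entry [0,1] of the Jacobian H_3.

H_jac[0,1] = 0.0000

step 1: x^-=[0.6347, -3.1100]  P^-=[0.7079 0.0824; 0.0824 0.6200]  H_jac=[0.8052 0.0000; 0.0000 0.0316]  S=[0.7290 -0.0019; -0.0019 0.1306]  K=[0.7820 0.0313; 0.0914 0.1513]  nu=[-0.3929, 1.4695]  x^+=[0.3735, -2.9236]  P^+=[0.2621 0.0299; 0.0299 0.6110]
step 2: x^-=[-0.2990, -2.9236]  P^-=[0.4681 0.1804; 0.1804 0.7510]  H_jac=[0.9556 0.0000; 0.0000 0.2162]  S=[0.6975 0.0333; 0.0333 0.1651]  K=[0.6362 0.1080; 0.2022 0.9427]  nu=[1.0745, 1.5163]  x^+=[0.5485, -1.2768]  P^+=[0.1793 0.0532; 0.0532 0.5630]
step 3: x^-=[0.2548, -1.2768]  P^-=[0.3935 0.1927; 0.1927 0.7030]  H_jac=[0.9677 0.0000; 0.0000 0.9571]  S=[0.6385 0.1745; 0.1745 0.7740]  K=[0.5662 0.1106; 0.0581 0.8562]  nu=[2.4879, 1.2103]  x^+=[1.7974, -0.0961]  P^+=[0.1575 0.0127; 0.0127 0.1161]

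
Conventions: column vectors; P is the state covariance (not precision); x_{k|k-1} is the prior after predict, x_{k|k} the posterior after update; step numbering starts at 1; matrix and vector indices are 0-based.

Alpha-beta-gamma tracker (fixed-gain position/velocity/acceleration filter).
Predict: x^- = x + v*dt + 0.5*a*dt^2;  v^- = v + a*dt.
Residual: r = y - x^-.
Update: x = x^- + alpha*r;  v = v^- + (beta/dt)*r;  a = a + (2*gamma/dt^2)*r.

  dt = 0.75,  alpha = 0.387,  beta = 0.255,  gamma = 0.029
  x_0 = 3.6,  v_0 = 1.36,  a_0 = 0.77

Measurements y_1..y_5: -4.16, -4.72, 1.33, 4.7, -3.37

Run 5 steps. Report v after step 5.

step 1: x_pred=4.8366  r=-8.9966  x^+=1.3549  v^+=-1.1213  a^+=-0.1576
step 2: x_pred=0.4696  r=-5.1896  x^+=-1.5388  v^+=-3.0040  a^+=-0.6927
step 3: x_pred=-3.9866  r=5.3166  x^+=-1.9291  v^+=-1.7159  a^+=-0.1445
step 4: x_pred=-3.2567  r=7.9567  x^+=-0.1775  v^+=0.8810  a^+=0.6759
step 5: x_pred=0.6734  r=-4.0434  x^+=-0.8914  v^+=0.0131  a^+=0.2590

v_post = 0.0131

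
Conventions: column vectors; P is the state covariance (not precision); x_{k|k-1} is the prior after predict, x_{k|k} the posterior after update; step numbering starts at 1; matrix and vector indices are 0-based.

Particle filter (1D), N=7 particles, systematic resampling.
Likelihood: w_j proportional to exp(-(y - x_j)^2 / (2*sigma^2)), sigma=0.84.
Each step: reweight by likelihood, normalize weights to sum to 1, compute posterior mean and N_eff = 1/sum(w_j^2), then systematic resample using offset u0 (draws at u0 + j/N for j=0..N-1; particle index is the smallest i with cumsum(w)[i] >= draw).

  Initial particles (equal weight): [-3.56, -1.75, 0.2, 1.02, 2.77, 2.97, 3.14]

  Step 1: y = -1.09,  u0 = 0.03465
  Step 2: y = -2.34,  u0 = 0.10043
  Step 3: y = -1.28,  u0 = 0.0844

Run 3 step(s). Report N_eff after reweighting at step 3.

step 1: w=[0.0121, 0.6689, 0.2801, 0.0388, 0.0000, 0.0000, 0.0000]  mean=-1.1179  Neff=1.8954  idx=[1, 1, 1, 1, 1, 2, 2]
step 2: w=[0.1989, 0.1989, 0.1989, 0.1989, 0.1989, 0.0026, 0.0026]  mean=-1.7397  Neff=5.0527  idx=[0, 1, 1, 2, 3, 4, 4]
step 3: w=[0.1429, 0.1429, 0.1429, 0.1429, 0.1429, 0.1429, 0.1429]  mean=-1.7500  Neff=7.0000  idx=[0, 1, 2, 3, 4, 5, 6]

N_eff = 7.0000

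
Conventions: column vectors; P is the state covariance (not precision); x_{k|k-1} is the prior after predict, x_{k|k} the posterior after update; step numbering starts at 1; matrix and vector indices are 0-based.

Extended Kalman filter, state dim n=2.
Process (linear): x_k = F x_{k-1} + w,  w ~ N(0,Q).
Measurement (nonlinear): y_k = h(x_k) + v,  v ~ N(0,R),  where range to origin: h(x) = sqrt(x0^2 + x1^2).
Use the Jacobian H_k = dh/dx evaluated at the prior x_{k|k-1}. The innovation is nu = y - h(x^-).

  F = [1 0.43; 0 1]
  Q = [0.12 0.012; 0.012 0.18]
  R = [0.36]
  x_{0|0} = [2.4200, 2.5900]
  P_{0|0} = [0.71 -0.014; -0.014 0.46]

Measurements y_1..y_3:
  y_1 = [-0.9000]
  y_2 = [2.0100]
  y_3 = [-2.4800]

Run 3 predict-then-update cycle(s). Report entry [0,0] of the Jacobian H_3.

H_jac[0,0] = 0.7797

step 1: x^-=[3.5337, 2.5900]  P^-=[0.9030 0.1958; 0.1958 0.6400]  H_jac=[0.8066 0.5912]  S=[1.3578]  K=[0.6216; 0.3949]  nu=[-5.2812]  x^+=[0.2506, 0.5042]  P^+=[0.3783 -0.1376; -0.1376 0.4282]
step 2: x^-=[0.4675, 0.5042]  P^-=[0.4592 0.0586; 0.0586 0.6082]  H_jac=[0.6799 0.7333]  S=[0.9577]  K=[0.3708; 0.5073]  nu=[1.3225]  x^+=[0.9578, 1.1750]  P^+=[0.3275 -0.1216; -0.1216 0.3618]
step 3: x^-=[1.4631, 1.1750]  P^-=[0.4098 0.0460; 0.0460 0.5418]  H_jac=[0.7797 0.6262]  S=[0.8664]  K=[0.4020; 0.4329]  nu=[-4.3565]  x^+=[-0.2882, -0.7109]  P^+=[0.2698 -0.1048; -0.1048 0.3794]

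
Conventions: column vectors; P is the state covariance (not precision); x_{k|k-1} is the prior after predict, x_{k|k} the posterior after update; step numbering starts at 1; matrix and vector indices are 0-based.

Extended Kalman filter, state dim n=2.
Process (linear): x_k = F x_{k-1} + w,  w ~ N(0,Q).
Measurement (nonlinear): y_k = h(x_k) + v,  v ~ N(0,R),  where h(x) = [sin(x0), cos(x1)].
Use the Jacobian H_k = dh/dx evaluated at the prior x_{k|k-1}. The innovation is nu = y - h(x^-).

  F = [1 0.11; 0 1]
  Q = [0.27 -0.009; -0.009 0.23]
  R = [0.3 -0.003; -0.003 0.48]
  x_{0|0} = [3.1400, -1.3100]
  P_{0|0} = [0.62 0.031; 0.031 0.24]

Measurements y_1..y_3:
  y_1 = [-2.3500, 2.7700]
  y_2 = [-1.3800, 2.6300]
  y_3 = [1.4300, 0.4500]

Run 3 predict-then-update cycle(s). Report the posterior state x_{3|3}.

step 1: x^-=[2.9959, -1.3100]  P^-=[0.8997 0.0484; 0.0484 0.4700]  H_jac=[-0.9894 0.0000; 0.0000 0.9662]  S=[1.1808 -0.0493; -0.0493 0.9188]  K=[-0.7535 0.0105; -0.0200 0.4932]  nu=[-2.4952, 2.5121]  x^+=[4.9023, -0.0212]  P^+=[0.2285 0.0076; 0.0076 0.2451]
step 2: x^-=[4.9000, -0.0212]  P^-=[0.5031 0.0255; 0.0255 0.4751]  H_jac=[0.1865 0.0000; 0.0000 0.0212]  S=[0.3175 -0.0029; -0.0029 0.4802]  K=[0.2956 0.0029; 0.0152 0.0210]  nu=[-0.3975, 1.6302]  x^+=[4.7872, 0.0071]  P^+=[0.4754 0.0241; 0.0241 0.4748]
step 3: x^-=[4.7880, 0.0071]  P^-=[0.7564 0.0673; 0.0673 0.7048]  H_jac=[0.0756 0.0000; 0.0000 -0.0071]  S=[0.3043 -0.0030; -0.0030 0.4800]  K=[0.1878 0.0002; 0.0166 -0.0103]  nu=[2.4271, -0.5500]  x^+=[5.2437, 0.0531]  P^+=[0.7457 0.0663; 0.0663 0.7047]

x_post = [5.2437, 0.0531]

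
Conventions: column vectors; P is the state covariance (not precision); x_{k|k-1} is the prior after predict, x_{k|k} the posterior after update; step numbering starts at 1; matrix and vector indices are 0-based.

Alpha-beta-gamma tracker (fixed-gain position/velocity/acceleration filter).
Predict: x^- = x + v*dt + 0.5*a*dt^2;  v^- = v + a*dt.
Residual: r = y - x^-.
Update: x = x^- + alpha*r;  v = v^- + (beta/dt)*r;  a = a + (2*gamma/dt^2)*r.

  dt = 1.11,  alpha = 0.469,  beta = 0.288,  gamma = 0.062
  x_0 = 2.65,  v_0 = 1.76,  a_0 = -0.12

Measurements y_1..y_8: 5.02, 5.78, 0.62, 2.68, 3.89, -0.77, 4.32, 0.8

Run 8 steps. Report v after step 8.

v_post = -0.4780

step 1: x_pred=4.5297  r=0.4903  x^+=4.7596  v^+=1.7540  a^+=-0.0707
step 2: x_pred=6.6631  r=-0.8831  x^+=6.2489  v^+=1.4465  a^+=-0.1595
step 3: x_pred=7.7562  r=-7.1362  x^+=4.4093  v^+=-0.5822  a^+=-0.8777
step 4: x_pred=3.2224  r=-0.5424  x^+=2.9680  v^+=-1.6972  a^+=-0.9323
step 5: x_pred=0.5098  r=3.3802  x^+=2.0951  v^+=-1.8550  a^+=-0.5921
step 6: x_pred=-0.3287  r=-0.4413  x^+=-0.5357  v^+=-2.6268  a^+=-0.6365
step 7: x_pred=-3.8435  r=8.1635  x^+=-0.0148  v^+=-1.2152  a^+=0.1851
step 8: x_pred=-1.2497  r=2.0497  x^+=-0.2884  v^+=-0.4780  a^+=0.3913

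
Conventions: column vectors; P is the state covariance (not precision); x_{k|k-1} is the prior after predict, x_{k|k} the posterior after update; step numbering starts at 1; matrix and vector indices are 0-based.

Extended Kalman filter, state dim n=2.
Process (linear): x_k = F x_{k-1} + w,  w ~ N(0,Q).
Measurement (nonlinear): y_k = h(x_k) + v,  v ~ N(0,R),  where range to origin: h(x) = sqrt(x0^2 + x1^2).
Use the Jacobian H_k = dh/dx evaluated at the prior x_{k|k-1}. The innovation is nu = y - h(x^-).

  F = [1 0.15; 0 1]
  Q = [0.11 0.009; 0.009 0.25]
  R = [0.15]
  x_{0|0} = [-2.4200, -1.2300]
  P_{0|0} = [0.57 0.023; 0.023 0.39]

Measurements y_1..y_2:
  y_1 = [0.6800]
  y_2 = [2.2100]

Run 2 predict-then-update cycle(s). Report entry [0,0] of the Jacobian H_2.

H_jac[0,0] = -0.9427

step 1: x^-=[-2.6045, -1.2300]  P^-=[0.6957 0.0905; 0.0905 0.6400]  H_jac=[-0.9042 -0.4270]  S=[0.9054]  K=[-0.7375; -0.3922]  nu=[-2.2003]  x^+=[-0.9819, -0.3670]  P^+=[0.2033 -0.1714; -0.1714 0.5007]
step 2: x^-=[-1.0369, -0.3670]  P^-=[0.2731 -0.0873; -0.0873 0.7507]  H_jac=[-0.9427 -0.3336]  S=[0.4214]  K=[-0.5419; -0.3991]  nu=[1.1101]  x^+=[-1.6385, -0.8100]  P^+=[0.1494 -0.1784; -0.1784 0.6836]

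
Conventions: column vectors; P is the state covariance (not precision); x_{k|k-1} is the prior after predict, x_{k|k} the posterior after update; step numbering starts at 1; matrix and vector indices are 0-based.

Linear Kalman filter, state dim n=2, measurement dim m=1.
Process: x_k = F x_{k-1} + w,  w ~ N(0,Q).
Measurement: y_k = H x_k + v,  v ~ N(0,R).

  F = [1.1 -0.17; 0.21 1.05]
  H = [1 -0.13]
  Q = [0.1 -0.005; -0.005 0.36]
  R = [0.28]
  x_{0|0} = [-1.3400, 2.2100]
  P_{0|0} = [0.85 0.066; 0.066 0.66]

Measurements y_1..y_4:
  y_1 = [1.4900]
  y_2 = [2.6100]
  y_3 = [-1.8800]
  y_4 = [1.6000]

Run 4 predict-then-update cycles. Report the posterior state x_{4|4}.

x_post = [0.7826, 2.3169]

step 1: x^-=[-1.8497, 2.0391]  P^-=[1.1229 0.1474; 0.1474 1.1542]  S=[1.3841]  K=[0.7975; -0.0019]  nu=[3.6048]  x^+=[1.0249, 2.0322]  P^+=[0.2427 0.1495; 0.1495 1.1542]
step 2: x^-=[0.7819, 2.3491]  P^-=[0.3711 0.0124; 0.0124 1.7092]  S=[0.6768]  K=[0.5460; -0.3100]  nu=[2.1334]  x^+=[1.9468, 1.6877]  P^+=[0.1694 0.1269; 0.1269 1.6441]
step 3: x^-=[1.8545, 2.1809]  P^-=[0.3050 -0.1173; -0.1173 2.2361]  S=[0.6533]  K=[0.4902; -0.6245]  nu=[-3.4510]  x^+=[0.1628, 4.3361]  P^+=[0.1480 0.0827; 0.0827 1.9814]
step 4: x^-=[-0.5580, 4.5871]  P^-=[0.3054 -0.2319; -0.2319 2.5874]  S=[0.6894]  K=[0.4867; -0.8242]  nu=[2.7543]  x^+=[0.7826, 2.3169]  P^+=[0.1421 0.0447; 0.0447 2.1191]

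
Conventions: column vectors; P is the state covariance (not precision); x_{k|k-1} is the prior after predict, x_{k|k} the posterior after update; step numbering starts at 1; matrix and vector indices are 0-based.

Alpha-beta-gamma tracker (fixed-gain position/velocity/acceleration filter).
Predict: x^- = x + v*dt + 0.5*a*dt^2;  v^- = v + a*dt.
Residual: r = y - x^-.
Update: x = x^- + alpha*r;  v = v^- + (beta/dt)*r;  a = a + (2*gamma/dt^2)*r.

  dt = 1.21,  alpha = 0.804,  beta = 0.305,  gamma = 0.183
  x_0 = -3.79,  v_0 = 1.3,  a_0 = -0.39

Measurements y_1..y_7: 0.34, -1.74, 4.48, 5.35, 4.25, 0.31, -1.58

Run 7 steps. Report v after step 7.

v_post = -3.3878

step 1: x_pred=-2.5025  r=2.8425  x^+=-0.2171  v^+=1.5446  a^+=0.3206
step 2: x_pred=1.8865  r=-3.6265  x^+=-1.0292  v^+=1.0184  a^+=-0.5860
step 3: x_pred=-0.2259  r=4.7059  x^+=3.5576  v^+=1.4955  a^+=0.5904
step 4: x_pred=5.7994  r=-0.4494  x^+=5.4381  v^+=2.0966  a^+=0.4781
step 5: x_pred=8.3250  r=-4.0750  x^+=5.0487  v^+=1.6479  a^+=-0.5406
step 6: x_pred=6.6469  r=-6.3369  x^+=1.5520  v^+=-0.6035  a^+=-2.1247
step 7: x_pred=-0.7337  r=-0.8463  x^+=-1.4141  v^+=-3.3878  a^+=-2.3363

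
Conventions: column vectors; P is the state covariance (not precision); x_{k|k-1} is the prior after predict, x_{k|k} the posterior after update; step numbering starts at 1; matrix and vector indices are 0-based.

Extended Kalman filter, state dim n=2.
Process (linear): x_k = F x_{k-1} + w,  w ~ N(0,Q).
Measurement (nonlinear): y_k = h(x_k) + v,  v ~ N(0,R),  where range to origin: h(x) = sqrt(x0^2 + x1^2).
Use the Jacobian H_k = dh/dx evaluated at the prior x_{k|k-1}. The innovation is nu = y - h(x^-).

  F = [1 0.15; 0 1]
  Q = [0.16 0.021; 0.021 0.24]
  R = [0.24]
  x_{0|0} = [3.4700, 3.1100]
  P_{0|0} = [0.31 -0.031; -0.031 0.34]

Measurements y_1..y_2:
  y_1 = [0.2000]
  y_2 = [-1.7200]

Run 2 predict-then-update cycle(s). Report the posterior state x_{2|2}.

x_post = [-0.2434, -0.3193]

step 1: x^-=[3.9365, 3.1100]  P^-=[0.4684 0.0410; 0.0410 0.5800]  H_jac=[0.7847 0.6199]  S=[0.7911]  K=[0.4966; 0.4951]  nu=[-4.8168]  x^+=[1.5443, 0.7250]  P^+=[0.2732 -0.1535; -0.1535 0.3860]
step 2: x^-=[1.6530, 0.7250]  P^-=[0.3958 -0.0746; -0.0746 0.6260]  H_jac=[0.9158 0.4017]  S=[0.6181]  K=[0.5380; 0.2963]  nu=[-3.5251]  x^+=[-0.2434, -0.3193]  P^+=[0.2169 -0.1732; -0.1732 0.5718]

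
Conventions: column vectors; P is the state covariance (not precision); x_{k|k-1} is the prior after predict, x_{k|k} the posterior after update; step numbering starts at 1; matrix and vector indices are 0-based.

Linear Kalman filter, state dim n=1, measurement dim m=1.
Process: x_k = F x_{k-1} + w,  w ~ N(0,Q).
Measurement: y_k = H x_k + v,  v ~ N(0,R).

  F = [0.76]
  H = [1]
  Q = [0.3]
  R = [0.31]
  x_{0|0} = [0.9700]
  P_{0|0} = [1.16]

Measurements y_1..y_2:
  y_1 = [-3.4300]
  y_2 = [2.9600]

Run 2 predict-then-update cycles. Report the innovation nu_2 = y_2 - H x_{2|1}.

step 1: x^-=[0.7372]  P^-=[0.9700]  S=[1.2800]  K=[0.7578]  nu=[-4.1672]  x^+=[-2.4208]  P^+=[0.2349]
step 2: x^-=[-1.8398]  P^-=[0.4357]  S=[0.7457]  K=[0.5843]  nu=[4.7998]  x^+=[0.9646]  P^+=[0.1811]

innov = [4.7998]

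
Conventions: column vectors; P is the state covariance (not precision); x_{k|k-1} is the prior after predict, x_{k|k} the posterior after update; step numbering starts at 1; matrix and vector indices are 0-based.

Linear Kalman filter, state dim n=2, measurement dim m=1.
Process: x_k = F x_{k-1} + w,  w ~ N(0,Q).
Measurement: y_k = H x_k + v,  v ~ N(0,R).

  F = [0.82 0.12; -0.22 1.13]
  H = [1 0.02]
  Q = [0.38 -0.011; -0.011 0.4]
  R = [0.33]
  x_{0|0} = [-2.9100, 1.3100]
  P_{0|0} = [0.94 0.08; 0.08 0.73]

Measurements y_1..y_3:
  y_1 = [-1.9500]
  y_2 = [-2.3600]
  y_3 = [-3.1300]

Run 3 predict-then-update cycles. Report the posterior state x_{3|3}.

step 1: x^-=[-2.2290, 2.1205]  P^-=[1.0383 -0.0096; -0.0096 1.3379]  S=[1.3685]  K=[0.7586; 0.0126]  nu=[0.2366]  x^+=[-2.0495, 2.1235]  P^+=[0.2508 -0.0226; -0.0226 1.3376]
step 2: x^-=[-1.4258, 2.8504]  P^-=[0.5634 0.1048; 0.1048 2.1314]  S=[0.8985]  K=[0.6294; 0.1641]  nu=[-0.9912]  x^+=[-2.0497, 2.6878]  P^+=[0.2075 0.0120; 0.0120 2.1072]
step 3: x^-=[-1.3582, 3.4881]  P^-=[0.5522 0.2481; 0.2481 3.0948]  S=[0.8934]  K=[0.6237; 0.3470]  nu=[-1.8415]  x^+=[-2.5067, 2.8491]  P^+=[0.2047 0.0548; 0.0548 2.9872]

x_post = [-2.5067, 2.8491]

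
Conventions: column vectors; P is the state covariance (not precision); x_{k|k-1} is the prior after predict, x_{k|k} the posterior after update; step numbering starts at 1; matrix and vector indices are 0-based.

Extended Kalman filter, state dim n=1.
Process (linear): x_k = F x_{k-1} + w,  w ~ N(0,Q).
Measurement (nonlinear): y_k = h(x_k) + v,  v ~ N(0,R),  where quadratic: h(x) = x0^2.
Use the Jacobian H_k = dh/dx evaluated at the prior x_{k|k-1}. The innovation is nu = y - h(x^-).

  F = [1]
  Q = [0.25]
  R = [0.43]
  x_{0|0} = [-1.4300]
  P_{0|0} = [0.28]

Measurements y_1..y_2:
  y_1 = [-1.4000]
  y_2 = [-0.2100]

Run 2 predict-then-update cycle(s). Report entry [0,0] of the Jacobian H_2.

H_jac[0,0] = -0.6684

step 1: x^-=[-1.4300]  P^-=[0.5300]  H_jac=[-2.8600]  S=[4.7652]  K=[-0.3181]  nu=[-3.4449]  x^+=[-0.3342]  P^+=[0.0478]
step 2: x^-=[-0.3342]  P^-=[0.2978]  H_jac=[-0.6684]  S=[0.5630]  K=[-0.3535]  nu=[-0.3217]  x^+=[-0.2205]  P^+=[0.2275]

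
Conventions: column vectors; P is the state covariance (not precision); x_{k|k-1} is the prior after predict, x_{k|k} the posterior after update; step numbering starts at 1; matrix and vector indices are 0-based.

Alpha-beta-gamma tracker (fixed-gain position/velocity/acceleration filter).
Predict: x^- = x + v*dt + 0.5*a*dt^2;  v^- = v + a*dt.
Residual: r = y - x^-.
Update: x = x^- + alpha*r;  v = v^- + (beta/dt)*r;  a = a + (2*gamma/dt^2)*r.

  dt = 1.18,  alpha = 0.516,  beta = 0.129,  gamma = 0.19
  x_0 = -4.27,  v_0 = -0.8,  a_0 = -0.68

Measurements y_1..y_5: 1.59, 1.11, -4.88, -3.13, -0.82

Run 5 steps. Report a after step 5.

step 1: x_pred=-5.6874  r=7.2774  x^+=-1.9323  v^+=-0.8068  a^+=1.3061
step 2: x_pred=-1.9750  r=3.0850  x^+=-0.3832  v^+=1.0716  a^+=2.1480
step 3: x_pred=2.3768  r=-7.2568  x^+=-1.3677  v^+=2.8129  a^+=0.1676
step 4: x_pred=2.0682  r=-5.1982  x^+=-0.6141  v^+=2.4424  a^+=-1.2511
step 5: x_pred=1.3969  r=-2.2169  x^+=0.2530  v^+=0.7237  a^+=-1.8561

a_post = -1.8561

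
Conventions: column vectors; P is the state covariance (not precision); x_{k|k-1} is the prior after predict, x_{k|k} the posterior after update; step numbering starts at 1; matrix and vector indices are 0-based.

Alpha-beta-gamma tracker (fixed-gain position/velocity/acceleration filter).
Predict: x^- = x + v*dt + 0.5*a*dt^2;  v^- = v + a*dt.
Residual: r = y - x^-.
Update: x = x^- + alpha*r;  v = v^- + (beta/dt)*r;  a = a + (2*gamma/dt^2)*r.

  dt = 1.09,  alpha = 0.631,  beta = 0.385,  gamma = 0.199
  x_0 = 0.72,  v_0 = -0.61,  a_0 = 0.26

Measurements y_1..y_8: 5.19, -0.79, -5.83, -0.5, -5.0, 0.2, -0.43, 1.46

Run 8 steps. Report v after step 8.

step 1: x_pred=0.2096  r=4.9804  x^+=3.3522  v^+=1.4325  a^+=1.9284
step 2: x_pred=6.0593  r=-6.8493  x^+=1.7374  v^+=1.1153  a^+=-0.3660
step 3: x_pred=2.7356  r=-8.5656  x^+=-2.6693  v^+=-2.3092  a^+=-3.2354
step 4: x_pred=-7.1083  r=6.6083  x^+=-2.9385  v^+=-3.5016  a^+=-1.0217
step 5: x_pred=-7.3622  r=2.3622  x^+=-5.8716  v^+=-3.7809  a^+=-0.2304
step 6: x_pred=-10.1297  r=10.3297  x^+=-3.6117  v^+=-0.3835  a^+=3.2299
step 7: x_pred=-2.1109  r=1.6809  x^+=-1.0503  v^+=3.7309  a^+=3.7930
step 8: x_pred=5.2696  r=-3.8096  x^+=2.8658  v^+=6.5197  a^+=2.5169

v_post = 6.5197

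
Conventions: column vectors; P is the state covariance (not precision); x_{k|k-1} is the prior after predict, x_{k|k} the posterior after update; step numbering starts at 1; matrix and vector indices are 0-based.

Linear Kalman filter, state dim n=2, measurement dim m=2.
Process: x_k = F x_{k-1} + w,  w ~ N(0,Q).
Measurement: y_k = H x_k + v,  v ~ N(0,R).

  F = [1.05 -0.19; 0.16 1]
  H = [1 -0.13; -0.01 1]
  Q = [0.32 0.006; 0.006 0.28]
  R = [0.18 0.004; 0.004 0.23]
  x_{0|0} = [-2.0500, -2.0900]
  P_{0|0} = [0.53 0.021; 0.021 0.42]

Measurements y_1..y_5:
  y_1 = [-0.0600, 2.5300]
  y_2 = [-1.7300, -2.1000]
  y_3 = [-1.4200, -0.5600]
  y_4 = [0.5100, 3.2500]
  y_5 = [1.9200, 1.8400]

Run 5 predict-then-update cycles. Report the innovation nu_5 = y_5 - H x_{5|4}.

innov = [2.3298, 0.0803]

step 1: x^-=[-1.7554, -2.4180]  P^-=[0.9111 0.0367; 0.0367 0.7203]  S=[1.0938 -0.0620; -0.0620 0.9496]  K=[0.8334 0.0835; -0.0091 0.7575]  nu=[1.3811, 4.9304]  x^+=[-0.1930, 1.3042]  P^+=[0.1535 0.0241; 0.0241 0.1744]
step 2: x^-=[-0.4504, 1.2733]  P^-=[0.4859 0.0232; 0.0232 0.4661]  S=[0.6677 -0.0382; -0.0382 0.6956]  K=[0.7270 0.0663; -0.0177 0.6687]  nu=[-1.1140, -3.3778]  x^+=[-1.4842, -0.9655]  P^+=[0.1337 0.0195; 0.0195 0.1539]
step 3: x^-=[-1.3750, -1.2030]  P^-=[0.4651 0.0191; 0.0191 0.4436]  S=[0.6477 -0.0392; -0.0392 0.6732]  K=[0.7182 0.0633; -0.0198 0.6574]  nu=[-0.2014, 0.6293]  x^+=[-1.4798, -0.7853]  P^+=[0.1320 0.0187; 0.0187 0.1513]
step 4: x^-=[-1.4046, -1.0221]  P^-=[0.4635 0.0185; 0.0185 0.4407]  S=[0.6461 -0.0394; -0.0394 0.6704]  K=[0.7174 0.0629; -0.0200 0.6559]  nu=[1.7817, 4.2581]  x^+=[0.1413, 1.7352]  P^+=[0.1318 0.0186; 0.0186 0.1510]
step 5: x^-=[-0.1813, 1.7579]  P^-=[0.4633 0.0185; 0.0185 0.4403]  S=[0.6460 -0.0394; -0.0394 0.6700]  K=[0.7174 0.0628; -0.0200 0.6557]  nu=[2.3298, 0.0803]  x^+=[1.4951, 1.7638]  P^+=[0.1318 0.0186; 0.0186 0.1509]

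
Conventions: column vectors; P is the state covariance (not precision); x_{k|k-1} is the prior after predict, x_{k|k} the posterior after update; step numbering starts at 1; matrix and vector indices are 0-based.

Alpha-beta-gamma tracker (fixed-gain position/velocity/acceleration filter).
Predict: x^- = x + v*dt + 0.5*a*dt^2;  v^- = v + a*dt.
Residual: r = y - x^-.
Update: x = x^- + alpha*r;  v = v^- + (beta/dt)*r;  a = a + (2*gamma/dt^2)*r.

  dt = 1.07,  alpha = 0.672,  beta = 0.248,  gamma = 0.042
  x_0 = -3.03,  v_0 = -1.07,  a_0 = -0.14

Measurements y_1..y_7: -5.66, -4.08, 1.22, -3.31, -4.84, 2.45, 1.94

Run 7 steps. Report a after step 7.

a_post = 0.4924

step 1: x_pred=-4.2550  r=-1.4050  x^+=-5.1992  v^+=-1.5454  a^+=-0.2431
step 2: x_pred=-6.9919  r=2.9119  x^+=-5.0351  v^+=-1.1306  a^+=-0.0294
step 3: x_pred=-6.2617  r=7.4817  x^+=-1.2340  v^+=0.5720  a^+=0.5195
step 4: x_pred=-0.3246  r=-2.9854  x^+=-2.3308  v^+=0.4359  a^+=0.3005
step 5: x_pred=-1.6924  r=-3.1476  x^+=-3.8076  v^+=0.0278  a^+=0.0695
step 6: x_pred=-3.7380  r=6.1880  x^+=0.4203  v^+=1.5365  a^+=0.5235
step 7: x_pred=2.3640  r=-0.4240  x^+=2.0791  v^+=1.9983  a^+=0.4924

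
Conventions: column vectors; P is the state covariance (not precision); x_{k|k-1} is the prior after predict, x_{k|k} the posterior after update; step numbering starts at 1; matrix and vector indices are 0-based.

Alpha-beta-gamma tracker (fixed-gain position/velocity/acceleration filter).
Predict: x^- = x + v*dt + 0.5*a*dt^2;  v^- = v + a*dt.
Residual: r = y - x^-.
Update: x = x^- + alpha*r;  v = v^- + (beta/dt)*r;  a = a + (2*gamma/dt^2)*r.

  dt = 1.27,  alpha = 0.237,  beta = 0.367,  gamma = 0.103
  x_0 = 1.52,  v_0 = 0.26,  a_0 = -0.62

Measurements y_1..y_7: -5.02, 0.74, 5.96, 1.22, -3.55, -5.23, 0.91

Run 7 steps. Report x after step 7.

step 1: x_pred=1.3502  r=-6.3702  x^+=-0.1595  v^+=-2.3682  a^+=-1.4336
step 2: x_pred=-4.3233  r=5.0633  x^+=-3.1233  v^+=-2.7257  a^+=-0.7869
step 3: x_pred=-7.2196  r=13.1796  x^+=-4.0960  v^+=0.0835  a^+=0.8964
step 4: x_pred=-3.2671  r=4.4871  x^+=-2.2037  v^+=2.5186  a^+=1.4695
step 5: x_pred=2.1800  r=-5.7300  x^+=0.8220  v^+=2.7290  a^+=0.7377
step 6: x_pred=4.8827  r=-10.1127  x^+=2.4860  v^+=0.7435  a^+=-0.5539
step 7: x_pred=2.9835  r=-2.0735  x^+=2.4921  v^+=-0.5592  a^+=-0.8188

x_post = 2.4921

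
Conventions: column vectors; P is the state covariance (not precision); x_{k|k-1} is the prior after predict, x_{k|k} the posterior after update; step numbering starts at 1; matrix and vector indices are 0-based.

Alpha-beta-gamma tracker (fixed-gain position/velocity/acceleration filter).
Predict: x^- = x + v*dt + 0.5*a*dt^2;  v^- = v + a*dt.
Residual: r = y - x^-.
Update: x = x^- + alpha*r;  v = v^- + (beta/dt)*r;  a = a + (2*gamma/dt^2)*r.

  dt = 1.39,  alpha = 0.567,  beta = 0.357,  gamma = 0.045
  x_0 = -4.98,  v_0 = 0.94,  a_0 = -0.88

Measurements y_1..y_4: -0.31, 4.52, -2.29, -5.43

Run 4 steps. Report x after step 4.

step 1: x_pred=-4.5235  r=4.2135  x^+=-2.1345  v^+=0.7990  a^+=-0.6837
step 2: x_pred=-1.6844  r=6.2044  x^+=1.8335  v^+=1.4421  a^+=-0.3947
step 3: x_pred=3.4567  r=-5.7467  x^+=0.1983  v^+=-0.5825  a^+=-0.6624
step 4: x_pred=-1.2513  r=-4.1787  x^+=-3.6206  v^+=-2.5765  a^+=-0.8571

x_post = -3.6206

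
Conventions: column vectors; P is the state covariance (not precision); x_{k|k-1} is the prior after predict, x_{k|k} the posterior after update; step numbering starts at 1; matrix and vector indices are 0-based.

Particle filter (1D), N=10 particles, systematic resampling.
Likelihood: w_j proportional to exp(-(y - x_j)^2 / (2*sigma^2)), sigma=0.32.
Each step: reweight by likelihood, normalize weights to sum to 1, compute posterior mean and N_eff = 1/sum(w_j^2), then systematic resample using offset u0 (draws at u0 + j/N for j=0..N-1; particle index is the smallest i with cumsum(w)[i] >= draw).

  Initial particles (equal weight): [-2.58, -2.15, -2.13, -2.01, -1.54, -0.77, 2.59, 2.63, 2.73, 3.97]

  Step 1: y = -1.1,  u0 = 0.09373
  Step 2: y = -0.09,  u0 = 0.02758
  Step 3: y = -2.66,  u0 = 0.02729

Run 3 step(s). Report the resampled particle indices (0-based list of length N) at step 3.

resampled_idx = [0, 1, 2, 3, 4, 5, 6, 7, 8, 9]

step 1: w=[0.0000, 0.0046, 0.0056, 0.0175, 0.3870, 0.5853, 0.0000, 0.0000, 0.0000, 0.0000]  mean=-1.1037  Neff=2.0295  idx=[4, 4, 4, 4, 5, 5, 5, 5, 5, 5]
step 2: w=[0.0001, 0.0001, 0.0001, 0.0001, 0.1666, 0.1666, 0.1666, 0.1666, 0.1666, 0.1666]  mean=-0.7702  Neff=6.0027  idx=[4, 4, 5, 5, 6, 7, 7, 8, 8, 9]
step 3: w=[0.1000, 0.1000, 0.1000, 0.1000, 0.1000, 0.1000, 0.1000, 0.1000, 0.1000, 0.1000]  mean=-0.7700  Neff=10.0000  idx=[0, 1, 2, 3, 4, 5, 6, 7, 8, 9]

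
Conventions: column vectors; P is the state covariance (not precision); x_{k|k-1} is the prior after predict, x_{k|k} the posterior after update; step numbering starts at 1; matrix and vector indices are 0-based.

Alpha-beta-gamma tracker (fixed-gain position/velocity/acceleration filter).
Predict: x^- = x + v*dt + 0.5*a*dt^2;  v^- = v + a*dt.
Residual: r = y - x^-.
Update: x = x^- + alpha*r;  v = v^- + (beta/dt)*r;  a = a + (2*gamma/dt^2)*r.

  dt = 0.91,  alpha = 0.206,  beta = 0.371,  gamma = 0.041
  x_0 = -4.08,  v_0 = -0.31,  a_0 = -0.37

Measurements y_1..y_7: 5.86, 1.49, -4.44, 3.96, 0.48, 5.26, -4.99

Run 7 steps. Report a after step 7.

step 1: x_pred=-4.5153  r=10.3753  x^+=-2.3780  v^+=3.5832  a^+=0.6574
step 2: x_pred=1.1549  r=0.3351  x^+=1.2240  v^+=4.3180  a^+=0.6906
step 3: x_pred=5.4393  r=-9.8793  x^+=3.4042  v^+=0.9187  a^+=-0.2877
step 4: x_pred=4.1211  r=-0.1611  x^+=4.0879  v^+=0.5912  a^+=-0.3037
step 5: x_pred=4.5002  r=-4.0202  x^+=3.6720  v^+=-1.3241  a^+=-0.7017
step 6: x_pred=2.1766  r=3.0834  x^+=2.8117  v^+=-0.7056  a^+=-0.3964
step 7: x_pred=2.0055  r=-6.9955  x^+=0.5644  v^+=-3.9184  a^+=-1.0891

a_post = -1.0891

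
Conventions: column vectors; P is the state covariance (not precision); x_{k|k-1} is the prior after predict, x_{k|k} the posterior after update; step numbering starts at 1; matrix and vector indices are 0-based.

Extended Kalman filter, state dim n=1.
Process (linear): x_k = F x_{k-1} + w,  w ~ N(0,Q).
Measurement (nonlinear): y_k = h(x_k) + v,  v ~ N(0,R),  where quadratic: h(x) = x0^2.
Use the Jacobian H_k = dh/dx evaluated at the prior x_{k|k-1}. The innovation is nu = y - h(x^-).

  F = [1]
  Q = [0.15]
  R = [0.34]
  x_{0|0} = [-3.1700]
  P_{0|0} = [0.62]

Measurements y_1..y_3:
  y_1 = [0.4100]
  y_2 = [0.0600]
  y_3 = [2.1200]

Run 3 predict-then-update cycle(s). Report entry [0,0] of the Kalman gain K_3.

step 1: x^-=[-3.1700]  P^-=[0.7700]  H_jac=[-6.3400]  S=[31.2906]  K=[-0.1560]  nu=[-9.6389]  x^+=[-1.6662]  P^+=[0.0084]
step 2: x^-=[-1.6662]  P^-=[0.1584]  H_jac=[-3.3324]  S=[2.0986]  K=[-0.2515]  nu=[-2.7162]  x^+=[-0.9832]  P^+=[0.0257]
step 3: x^-=[-0.9832]  P^-=[0.1757]  H_jac=[-1.9663]  S=[1.0192]  K=[-0.3389]  nu=[1.1534]  x^+=[-1.3740]  P^+=[0.0586]

K[0,0] = -0.3389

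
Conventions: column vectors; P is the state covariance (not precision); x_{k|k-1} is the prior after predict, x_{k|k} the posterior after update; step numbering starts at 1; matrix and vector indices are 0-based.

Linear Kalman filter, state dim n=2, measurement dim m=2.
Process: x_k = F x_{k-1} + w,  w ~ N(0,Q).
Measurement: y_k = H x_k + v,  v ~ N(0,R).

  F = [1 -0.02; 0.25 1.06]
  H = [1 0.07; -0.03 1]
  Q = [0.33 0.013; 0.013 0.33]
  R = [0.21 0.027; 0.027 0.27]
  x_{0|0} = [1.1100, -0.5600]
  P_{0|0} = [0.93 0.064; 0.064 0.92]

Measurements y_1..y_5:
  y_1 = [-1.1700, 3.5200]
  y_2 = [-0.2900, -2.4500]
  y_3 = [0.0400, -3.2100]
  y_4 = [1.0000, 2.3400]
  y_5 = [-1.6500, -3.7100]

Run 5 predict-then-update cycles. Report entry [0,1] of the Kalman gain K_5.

step 1: x^-=[1.1212, -0.3161]  P^-=[1.2578 0.2935; 0.2935 1.4558]  S=[1.5160 0.3841; 0.3841 1.7093]  K=[0.8539 -0.0422; 0.0492 0.8355]  nu=[-2.2691, 3.8697]  x^+=[-0.9798, 2.8054]  P^+=[0.1770 0.0170; 0.0170 0.2274]
step 2: x^-=[-1.0359, 2.7288]  P^-=[0.5064 0.0703; 0.0703 0.6056]  S=[0.7292 0.1244; 0.1244 0.8718]  K=[0.7076 -0.0377; 0.0374 0.6869]  nu=[0.5549, -5.2099]  x^+=[-0.4468, -0.8289]  P^+=[0.1467 0.0133; 0.0133 0.1869]
step 3: x^-=[-0.4302, -0.9903]  P^-=[0.4762 0.0598; 0.0598 0.5562]  S=[0.6973 0.1113; 0.1113 0.8230]  K=[0.6951 -0.0387; 0.0348 0.6689]  nu=[0.5395, -2.2326]  x^+=[0.0313, -2.4649]  P^+=[0.1440 0.0126; 0.0126 0.1819]
step 4: x^-=[0.0806, -2.6050]  P^-=[0.4736 0.0585; 0.0585 0.5501]  S=[0.6945 0.1097; 0.1097 0.8170]  K=[0.6940 -0.0390; 0.0344 0.6665]  nu=[1.1017, 4.9474]  x^+=[0.6525, 0.7306]  P^+=[0.1438 0.0125; 0.0125 0.1813]
step 5: x^-=[0.6379, 0.9375]  P^-=[0.4734 0.0583; 0.0583 0.5493]  S=[0.6942 0.1095; 0.1095 0.8162]  K=[0.6939 -0.0390; 0.0344 0.6662]  nu=[-2.3535, -4.6284]  x^+=[-0.8148, -2.2269]  P^+=[0.1438 0.0125; 0.0125 0.1812]

K[0,1] = -0.0390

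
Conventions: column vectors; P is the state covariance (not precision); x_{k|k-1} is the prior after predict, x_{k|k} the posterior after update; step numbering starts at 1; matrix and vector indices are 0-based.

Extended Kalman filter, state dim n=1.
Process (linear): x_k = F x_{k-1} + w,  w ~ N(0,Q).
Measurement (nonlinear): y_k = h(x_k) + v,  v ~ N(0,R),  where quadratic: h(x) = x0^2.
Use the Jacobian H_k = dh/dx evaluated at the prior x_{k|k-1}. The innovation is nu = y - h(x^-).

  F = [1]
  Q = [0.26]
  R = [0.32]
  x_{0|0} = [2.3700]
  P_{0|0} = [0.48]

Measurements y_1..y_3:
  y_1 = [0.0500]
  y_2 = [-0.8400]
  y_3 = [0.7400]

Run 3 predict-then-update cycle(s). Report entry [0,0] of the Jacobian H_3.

step 1: x^-=[2.3700]  P^-=[0.7400]  H_jac=[4.7400]  S=[16.9460]  K=[0.2070]  nu=[-5.5669]  x^+=[1.2177]  P^+=[0.0140]
step 2: x^-=[1.2177]  P^-=[0.2740]  H_jac=[2.4355]  S=[1.9451]  K=[0.3430]  nu=[-2.3229]  x^+=[0.4209]  P^+=[0.0451]
step 3: x^-=[0.4209]  P^-=[0.3051]  H_jac=[0.8417]  S=[0.5362]  K=[0.4790]  nu=[0.5629]  x^+=[0.6905]  P^+=[0.1821]

H_jac[0,0] = 0.8417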